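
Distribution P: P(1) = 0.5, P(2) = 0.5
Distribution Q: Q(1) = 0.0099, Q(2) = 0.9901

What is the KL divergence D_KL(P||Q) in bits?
2.3364 bits

D_KL(P||Q) = Σ P(x) log₂(P(x)/Q(x))

Computing term by term:
  P(1)·log₂(P(1)/Q(1)) = 0.5·log₂(0.5/0.0099) = 2.82918
  P(2)·log₂(P(2)/Q(2)) = 0.5·log₂(0.5/0.9901) = -0.49282

D_KL(P||Q) = 2.82918 - 0.49282 = 2.33636 ≈ 2.3364 bits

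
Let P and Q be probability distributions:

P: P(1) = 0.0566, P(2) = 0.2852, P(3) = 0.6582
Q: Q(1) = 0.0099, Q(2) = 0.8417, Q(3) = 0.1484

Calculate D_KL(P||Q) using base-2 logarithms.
1.1116 bits

D_KL(P||Q) = Σ P(x) log₂(P(x)/Q(x))

Computing term by term:
  P(1)·log₂(P(1)/Q(1)) = 0.0566·log₂(0.0566/0.0099) = 0.14237
  P(2)·log₂(P(2)/Q(2)) = 0.2852·log₂(0.2852/0.8417) = -0.44529
  P(3)·log₂(P(3)/Q(3)) = 0.6582·log₂(0.6582/0.1484) = 1.41449

D_KL(P||Q) = 0.14237 - 0.44529 + 1.41449 = 1.11157 ≈ 1.1116 bits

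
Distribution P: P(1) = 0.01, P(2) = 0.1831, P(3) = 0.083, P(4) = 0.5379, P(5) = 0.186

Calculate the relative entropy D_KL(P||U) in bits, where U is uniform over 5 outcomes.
0.5764 bits

U(i) = 1/5 for all i

D_KL(P||U) = Σ P(x) log₂(P(x) / (1/5))
           = Σ P(x) log₂(P(x)) + log₂(5)
           = log₂(5) - H(P)

H(P) = -Σ P(x) log₂(P(x)):
  -P(1)·log₂(P(1)) = -(0.01)·log₂(0.01) = 0.06644
  -P(2)·log₂(P(2)) = -(0.1831)·log₂(0.1831) = 0.44847
  -P(3)·log₂(P(3)) = -(0.083)·log₂(0.083) = 0.29803
  -P(4)·log₂(P(4)) = -(0.5379)·log₂(0.5379) = 0.48120
  -P(5)·log₂(P(5)) = -(0.186)·log₂(0.186) = 0.45135
H(P) = 0.06644 + 0.44847 + 0.29803 + 0.48120 + 0.45135 = 1.74549 bits

log₂(5) = 2.32193 bits

D_KL(P||U) = 2.32193 - 1.74549 = 0.57644 ≈ 0.5764 bits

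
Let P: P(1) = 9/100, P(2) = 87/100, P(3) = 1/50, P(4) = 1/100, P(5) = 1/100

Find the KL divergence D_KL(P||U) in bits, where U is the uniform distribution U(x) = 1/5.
1.5887 bits

U(i) = 1/5 for all i

D_KL(P||U) = Σ P(x) log₂(P(x) / (1/5))
           = Σ P(x) log₂(P(x)) + log₂(5)
           = log₂(5) - H(P)

H(P) = -Σ P(x) log₂(P(x)):
  -P(1)·log₂(P(1)) = -(9/100)·log₂(9/100) = 0.31265
  -P(2)·log₂(P(2)) = -(87/100)·log₂(87/100) = 0.17479
  -P(3)·log₂(P(3)) = -(1/50)·log₂(1/50) = 0.11288
  -P(4)·log₂(P(4)) = -(1/100)·log₂(1/100) = 0.06644
  -P(5)·log₂(P(5)) = -(1/100)·log₂(1/100) = 0.06644
H(P) = 0.31265 + 0.17479 + 0.11288 + 0.06644 + 0.06644 = 0.73320 bits

log₂(5) = 2.32193 bits

D_KL(P||U) = 2.32193 - 0.73320 = 1.58873 ≈ 1.5887 bits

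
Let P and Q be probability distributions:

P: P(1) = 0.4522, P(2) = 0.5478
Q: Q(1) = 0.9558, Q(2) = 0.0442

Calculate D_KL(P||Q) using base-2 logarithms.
1.5011 bits

D_KL(P||Q) = Σ P(x) log₂(P(x)/Q(x))

Computing term by term:
  P(1)·log₂(P(1)/Q(1)) = 0.4522·log₂(0.4522/0.9558) = -0.48826
  P(2)·log₂(P(2)/Q(2)) = 0.5478·log₂(0.5478/0.0442) = 1.98935

D_KL(P||Q) = -0.48826 + 1.98935 = 1.50109 ≈ 1.5011 bits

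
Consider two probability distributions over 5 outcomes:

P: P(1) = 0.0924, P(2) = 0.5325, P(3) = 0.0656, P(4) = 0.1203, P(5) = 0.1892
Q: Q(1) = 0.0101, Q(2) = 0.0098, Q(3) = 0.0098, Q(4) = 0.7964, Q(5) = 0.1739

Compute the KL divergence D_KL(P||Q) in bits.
3.2392 bits

D_KL(P||Q) = Σ P(x) log₂(P(x)/Q(x))

Computing term by term:
  P(1)·log₂(P(1)/Q(1)) = 0.0924·log₂(0.0924/0.0101) = 0.29508
  P(2)·log₂(P(2)/Q(2)) = 0.5325·log₂(0.5325/0.0098) = 3.06925
  P(3)·log₂(P(3)/Q(3)) = 0.0656·log₂(0.0656/0.0098) = 0.17993
  P(4)·log₂(P(4)/Q(4)) = 0.1203·log₂(0.1203/0.7964) = -0.32804
  P(5)·log₂(P(5)/Q(5)) = 0.1892·log₂(0.1892/0.1739) = 0.02302

D_KL(P||Q) = 0.29508 + 3.06925 + 0.17993 - 0.32804 + 0.02302 = 3.23924 ≈ 3.2392 bits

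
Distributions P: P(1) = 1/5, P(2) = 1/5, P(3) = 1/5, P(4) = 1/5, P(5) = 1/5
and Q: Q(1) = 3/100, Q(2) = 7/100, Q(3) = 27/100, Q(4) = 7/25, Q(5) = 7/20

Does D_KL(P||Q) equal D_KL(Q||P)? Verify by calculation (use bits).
D_KL(P||Q) = 0.5052 bits, D_KL(Q||P) = 0.3473 bits. No — D_KL(P||Q) ≠ D_KL(Q||P) for this pair.

D_KL(P||Q) = Σ P(x) log₂(P(x)/Q(x))

Computing term by term:
  P(1)·log₂(P(1)/Q(1)) = (1/5)·log₂((1/5)/(3/100)) = 0.54739
  P(2)·log₂(P(2)/Q(2)) = (1/5)·log₂((1/5)/(7/100)) = 0.30291
  P(3)·log₂(P(3)/Q(3)) = (1/5)·log₂((1/5)/(27/100)) = -0.08659
  P(4)·log₂(P(4)/Q(4)) = (1/5)·log₂((1/5)/(7/25)) = -0.09709
  P(5)·log₂(P(5)/Q(5)) = (1/5)·log₂((1/5)/(7/20)) = -0.16147

D_KL(P||Q) = 0.54739 + 0.30291 - 0.08659 - 0.09709 - 0.16147 = 0.50515 ≈ 0.5052 bits

D_KL(Q||P) = Σ Q(x) log₂(Q(x)/P(x))

Computing term by term:
  Q(1)·log₂(Q(1)/P(1)) = (3/100)·log₂((3/100)/(1/5)) = -0.08211
  Q(2)·log₂(Q(2)/P(2)) = (7/100)·log₂((7/100)/(1/5)) = -0.10602
  Q(3)·log₂(Q(3)/P(3)) = (27/100)·log₂((27/100)/(1/5)) = 0.11690
  Q(4)·log₂(Q(4)/P(4)) = (7/25)·log₂((7/25)/(1/5)) = 0.13592
  Q(5)·log₂(Q(5)/P(5)) = (7/20)·log₂((7/20)/(1/5)) = 0.28257

D_KL(Q||P) = -0.08211 - 0.10602 + 0.11690 + 0.13592 + 0.28257 = 0.34726 ≈ 0.3473 bits

These are NOT equal (difference: 0.1579 bits). KL divergence is asymmetric: D_KL(P||Q) ≠ D_KL(Q||P) in general.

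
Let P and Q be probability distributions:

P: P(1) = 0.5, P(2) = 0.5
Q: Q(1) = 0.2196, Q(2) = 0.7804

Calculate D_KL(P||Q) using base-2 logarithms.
0.2724 bits

D_KL(P||Q) = Σ P(x) log₂(P(x)/Q(x))

Computing term by term:
  P(1)·log₂(P(1)/Q(1)) = 0.5·log₂(0.5/0.2196) = 0.59353
  P(2)·log₂(P(2)/Q(2)) = 0.5·log₂(0.5/0.7804) = -0.32114

D_KL(P||Q) = 0.59353 - 0.32114 = 0.27239 ≈ 0.2724 bits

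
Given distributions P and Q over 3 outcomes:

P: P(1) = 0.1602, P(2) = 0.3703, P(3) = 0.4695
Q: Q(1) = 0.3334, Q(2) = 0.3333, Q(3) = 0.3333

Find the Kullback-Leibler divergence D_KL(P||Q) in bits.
0.1189 bits

D_KL(P||Q) = Σ P(x) log₂(P(x)/Q(x))

Computing term by term:
  P(1)·log₂(P(1)/Q(1)) = 0.1602·log₂(0.1602/0.3334) = -0.16939
  P(2)·log₂(P(2)/Q(2)) = 0.3703·log₂(0.3703/0.3333) = 0.05624
  P(3)·log₂(P(3)/Q(3)) = 0.4695·log₂(0.4695/0.3333) = 0.23208

D_KL(P||Q) = -0.16939 + 0.05624 + 0.23208 = 0.11893 ≈ 0.1189 bits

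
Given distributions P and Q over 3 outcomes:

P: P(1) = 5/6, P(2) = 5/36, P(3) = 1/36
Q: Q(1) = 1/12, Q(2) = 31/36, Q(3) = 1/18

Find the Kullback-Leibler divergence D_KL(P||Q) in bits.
2.3749 bits

D_KL(P||Q) = Σ P(x) log₂(P(x)/Q(x))

Computing term by term:
  P(1)·log₂(P(1)/Q(1)) = (5/6)·log₂((5/6)/(1/12)) = 2.76827
  P(2)·log₂(P(2)/Q(2)) = (5/36)·log₂((5/36)/(31/36)) = -0.36559
  P(3)·log₂(P(3)/Q(3)) = (1/36)·log₂((1/36)/(1/18)) = -0.02778

D_KL(P||Q) = 2.76827 - 0.36559 - 0.02778 = 2.37490 ≈ 2.3749 bits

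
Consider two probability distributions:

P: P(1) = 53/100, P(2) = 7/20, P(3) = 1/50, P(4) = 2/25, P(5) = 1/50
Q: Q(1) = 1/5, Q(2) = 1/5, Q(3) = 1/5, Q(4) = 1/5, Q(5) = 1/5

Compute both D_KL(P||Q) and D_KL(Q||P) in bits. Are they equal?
D_KL(P||Q) = 0.7891 bits, D_KL(Q||P) = 1.1505 bits. No, they are not equal.

D_KL(P||Q) = Σ P(x) log₂(P(x)/Q(x))

Computing term by term:
  P(1)·log₂(P(1)/Q(1)) = (53/100)·log₂((53/100)/(1/5)) = 0.74518
  P(2)·log₂(P(2)/Q(2)) = (7/20)·log₂((7/20)/(1/5)) = 0.28257
  P(3)·log₂(P(3)/Q(3)) = (1/50)·log₂((1/50)/(1/5)) = -0.06644
  P(4)·log₂(P(4)/Q(4)) = (2/25)·log₂((2/25)/(1/5)) = -0.10575
  P(5)·log₂(P(5)/Q(5)) = (1/50)·log₂((1/50)/(1/5)) = -0.06644

D_KL(P||Q) = 0.74518 + 0.28257 - 0.06644 - 0.10575 - 0.06644 = 0.78912 ≈ 0.7891 bits

D_KL(Q||P) = Σ Q(x) log₂(Q(x)/P(x))

Computing term by term:
  Q(1)·log₂(Q(1)/P(1)) = (1/5)·log₂((1/5)/(53/100)) = -0.28120
  Q(2)·log₂(Q(2)/P(2)) = (1/5)·log₂((1/5)/(7/20)) = -0.16147
  Q(3)·log₂(Q(3)/P(3)) = (1/5)·log₂((1/5)/(1/50)) = 0.66439
  Q(4)·log₂(Q(4)/P(4)) = (1/5)·log₂((1/5)/(2/25)) = 0.26439
  Q(5)·log₂(Q(5)/P(5)) = (1/5)·log₂((1/5)/(1/50)) = 0.66439

D_KL(Q||P) = -0.28120 - 0.16147 + 0.66439 + 0.26439 + 0.66439 = 1.15050 ≈ 1.1505 bits

These are NOT equal (difference: 0.3614 bits). KL divergence is asymmetric: D_KL(P||Q) ≠ D_KL(Q||P) in general.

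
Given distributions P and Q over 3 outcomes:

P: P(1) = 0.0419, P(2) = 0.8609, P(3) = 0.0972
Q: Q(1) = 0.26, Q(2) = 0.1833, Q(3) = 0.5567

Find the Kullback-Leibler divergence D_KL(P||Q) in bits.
1.5661 bits

D_KL(P||Q) = Σ P(x) log₂(P(x)/Q(x))

Computing term by term:
  P(1)·log₂(P(1)/Q(1)) = 0.0419·log₂(0.0419/0.26) = -0.11034
  P(2)·log₂(P(2)/Q(2)) = 0.8609·log₂(0.8609/0.1833) = 1.92122
  P(3)·log₂(P(3)/Q(3)) = 0.0972·log₂(0.0972/0.5567) = -0.24474

D_KL(P||Q) = -0.11034 + 1.92122 - 0.24474 = 1.56614 ≈ 1.5661 bits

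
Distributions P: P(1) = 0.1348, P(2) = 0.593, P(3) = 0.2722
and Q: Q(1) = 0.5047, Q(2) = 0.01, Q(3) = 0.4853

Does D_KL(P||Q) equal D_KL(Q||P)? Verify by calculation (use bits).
D_KL(P||Q) = 3.0089 bits, D_KL(Q||P) = 1.3072 bits. No — D_KL(P||Q) ≠ D_KL(Q||P) for this pair.

D_KL(P||Q) = Σ P(x) log₂(P(x)/Q(x))

Computing term by term:
  P(1)·log₂(P(1)/Q(1)) = 0.1348·log₂(0.1348/0.5047) = -0.25674
  P(2)·log₂(P(2)/Q(2)) = 0.593·log₂(0.593/0.01) = 3.49275
  P(3)·log₂(P(3)/Q(3)) = 0.2722·log₂(0.2722/0.4853) = -0.22707

D_KL(P||Q) = -0.25674 + 3.49275 - 0.22707 = 3.00894 ≈ 3.0089 bits

D_KL(Q||P) = Σ Q(x) log₂(Q(x)/P(x))

Computing term by term:
  Q(1)·log₂(Q(1)/P(1)) = 0.5047·log₂(0.5047/0.1348) = 0.96125
  Q(2)·log₂(Q(2)/P(2)) = 0.01·log₂(0.01/0.593) = -0.05890
  Q(3)·log₂(Q(3)/P(3)) = 0.4853·log₂(0.4853/0.2722) = 0.40484

D_KL(Q||P) = 0.96125 - 0.05890 + 0.40484 = 1.30719 ≈ 1.3072 bits

These are NOT equal (difference: 1.7017 bits). KL divergence is asymmetric: D_KL(P||Q) ≠ D_KL(Q||P) in general.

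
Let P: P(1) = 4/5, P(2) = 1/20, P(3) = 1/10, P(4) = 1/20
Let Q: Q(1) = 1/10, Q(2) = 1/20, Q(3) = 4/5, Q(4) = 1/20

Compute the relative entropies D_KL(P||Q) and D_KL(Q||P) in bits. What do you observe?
D_KL(P||Q) = 2.1000 bits, D_KL(Q||P) = 2.1000 bits. The two directions give the same value here, because Q is a self-inverse relabeling of P; in general KL divergence is asymmetric.

D_KL(P||Q) = Σ P(x) log₂(P(x)/Q(x))

Computing term by term:
  P(1)·log₂(P(1)/Q(1)) = (4/5)·log₂((4/5)/(1/10)) = 2.40000
  P(2)·log₂(P(2)/Q(2)) = (1/20)·log₂((1/20)/(1/20)) = 0.00000
  P(3)·log₂(P(3)/Q(3)) = (1/10)·log₂((1/10)/(4/5)) = -0.30000
  P(4)·log₂(P(4)/Q(4)) = (1/20)·log₂((1/20)/(1/20)) = 0.00000

D_KL(P||Q) = 2.40000 + 0.00000 - 0.30000 + 0.00000 = 2.10000 ≈ 2.1000 bits

D_KL(Q||P) = Σ Q(x) log₂(Q(x)/P(x))

Computing term by term:
  Q(1)·log₂(Q(1)/P(1)) = (1/10)·log₂((1/10)/(4/5)) = -0.30000
  Q(2)·log₂(Q(2)/P(2)) = (1/20)·log₂((1/20)/(1/20)) = 0.00000
  Q(3)·log₂(Q(3)/P(3)) = (4/5)·log₂((4/5)/(1/10)) = 2.40000
  Q(4)·log₂(Q(4)/P(4)) = (1/20)·log₂((1/20)/(1/20)) = 0.00000

D_KL(Q||P) = -0.30000 + 0.00000 + 2.40000 + 0.00000 = 2.10000 ≈ 2.1000 bits

These ARE equal here. Q is P with outcomes relabeled (Q(1) = P(3), Q(3) = P(1)) by a relabeling that is its own inverse, so the two sums contain exactly the same terms in a different order. This is a special case — KL divergence is not symmetric in general: D_KL(P||Q) ≠ D_KL(Q||P) for most P, Q.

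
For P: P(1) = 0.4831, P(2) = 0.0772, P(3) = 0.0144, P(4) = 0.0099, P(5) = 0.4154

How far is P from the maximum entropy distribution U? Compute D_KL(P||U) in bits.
0.8491 bits

U(i) = 1/5 for all i

D_KL(P||U) = Σ P(x) log₂(P(x) / (1/5))
           = Σ P(x) log₂(P(x)) + log₂(5)
           = log₂(5) - H(P)

H(P) = -Σ P(x) log₂(P(x)):
  -P(1)·log₂(P(1)) = -(0.4831)·log₂(0.4831) = 0.50706
  -P(2)·log₂(P(2)) = -(0.0772)·log₂(0.0772) = 0.28527
  -P(3)·log₂(P(3)) = -(0.0144)·log₂(0.0144) = 0.08810
  -P(4)·log₂(P(4)) = -(0.0099)·log₂(0.0099) = 0.06592
  -P(5)·log₂(P(5)) = -(0.4154)·log₂(0.4154) = 0.52649
H(P) = 0.50706 + 0.28527 + 0.08810 + 0.06592 + 0.52649 = 1.47284 bits

log₂(5) = 2.32193 bits

D_KL(P||U) = 2.32193 - 1.47284 = 0.84909 ≈ 0.8491 bits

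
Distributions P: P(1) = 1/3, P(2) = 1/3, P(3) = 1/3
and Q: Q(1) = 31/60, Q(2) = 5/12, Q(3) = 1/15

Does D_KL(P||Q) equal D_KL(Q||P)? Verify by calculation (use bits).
D_KL(P||Q) = 0.4559 bits, D_KL(Q||P) = 0.3060 bits. No — D_KL(P||Q) ≠ D_KL(Q||P) for this pair.

D_KL(P||Q) = Σ P(x) log₂(P(x)/Q(x))

Computing term by term:
  P(1)·log₂(P(1)/Q(1)) = (1/3)·log₂((1/3)/(31/60)) = -0.21076
  P(2)·log₂(P(2)/Q(2)) = (1/3)·log₂((1/3)/(5/12)) = -0.10731
  P(3)·log₂(P(3)/Q(3)) = (1/3)·log₂((1/3)/(1/15)) = 0.77398

D_KL(P||Q) = -0.21076 - 0.10731 + 0.77398 = 0.45591 ≈ 0.4559 bits

D_KL(Q||P) = Σ Q(x) log₂(Q(x)/P(x))

Computing term by term:
  Q(1)·log₂(Q(1)/P(1)) = (31/60)·log₂((31/60)/(1/3)) = 0.32667
  Q(2)·log₂(Q(2)/P(2)) = (5/12)·log₂((5/12)/(1/3)) = 0.13414
  Q(3)·log₂(Q(3)/P(3)) = (1/15)·log₂((1/15)/(1/3)) = -0.15480

D_KL(Q||P) = 0.32667 + 0.13414 - 0.15480 = 0.30601 ≈ 0.3060 bits

These are NOT equal (difference: 0.1499 bits). KL divergence is asymmetric: D_KL(P||Q) ≠ D_KL(Q||P) in general.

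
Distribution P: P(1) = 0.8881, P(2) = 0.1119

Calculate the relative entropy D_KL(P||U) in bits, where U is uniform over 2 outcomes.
0.4944 bits

U(i) = 1/2 for all i

D_KL(P||U) = Σ P(x) log₂(P(x) / (1/2))
           = Σ P(x) log₂(P(x)) + log₂(2)
           = log₂(2) - H(P)

H(P) = -Σ P(x) log₂(P(x)):
  -P(1)·log₂(P(1)) = -(0.8881)·log₂(0.8881) = 0.15205
  -P(2)·log₂(P(2)) = -(0.1119)·log₂(0.1119) = 0.35357
H(P) = 0.15205 + 0.35357 = 0.50562 bits

log₂(2) = 1.00000 bits

D_KL(P||U) = 1.00000 - 0.50562 = 0.49438 ≈ 0.4944 bits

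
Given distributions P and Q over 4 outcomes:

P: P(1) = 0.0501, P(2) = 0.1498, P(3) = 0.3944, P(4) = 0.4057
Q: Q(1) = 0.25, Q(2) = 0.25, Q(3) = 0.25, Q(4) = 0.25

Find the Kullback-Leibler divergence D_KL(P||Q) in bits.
0.3159 bits

D_KL(P||Q) = Σ P(x) log₂(P(x)/Q(x))

Computing term by term:
  P(1)·log₂(P(1)/Q(1)) = 0.0501·log₂(0.0501/0.25) = -0.11618
  P(2)·log₂(P(2)/Q(2)) = 0.1498·log₂(0.1498/0.25) = -0.11069
  P(3)·log₂(P(3)/Q(3)) = 0.3944·log₂(0.3944/0.25) = 0.25941
  P(4)·log₂(P(4)/Q(4)) = 0.4057·log₂(0.4057/0.25) = 0.28338

D_KL(P||Q) = -0.11618 - 0.11069 + 0.25941 + 0.28338 = 0.31592 ≈ 0.3159 bits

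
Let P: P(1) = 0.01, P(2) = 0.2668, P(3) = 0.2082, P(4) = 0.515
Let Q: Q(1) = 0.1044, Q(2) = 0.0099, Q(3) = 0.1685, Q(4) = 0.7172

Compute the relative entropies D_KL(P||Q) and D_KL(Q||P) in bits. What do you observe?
D_KL(P||Q) = 1.0515 bits, D_KL(Q||P) = 0.5975 bits. The two directions give different values (D_KL(P||Q) exceeds D_KL(Q||P) by 0.4540 bits): KL divergence is asymmetric.

D_KL(P||Q) = Σ P(x) log₂(P(x)/Q(x))

Computing term by term:
  P(1)·log₂(P(1)/Q(1)) = 0.01·log₂(0.01/0.1044) = -0.03384
  P(2)·log₂(P(2)/Q(2)) = 0.2668·log₂(0.2668/0.0099) = 1.26788
  P(3)·log₂(P(3)/Q(3)) = 0.2082·log₂(0.2082/0.1685) = 0.06355
  P(4)·log₂(P(4)/Q(4)) = 0.515·log₂(0.515/0.7172) = -0.24607

D_KL(P||Q) = -0.03384 + 1.26788 + 0.06355 - 0.24607 = 1.05152 ≈ 1.0515 bits

D_KL(Q||P) = Σ Q(x) log₂(Q(x)/P(x))

Computing term by term:
  Q(1)·log₂(Q(1)/P(1)) = 0.1044·log₂(0.1044/0.01) = 0.35329
  Q(2)·log₂(Q(2)/P(2)) = 0.0099·log₂(0.0099/0.2668) = -0.04705
  Q(3)·log₂(Q(3)/P(3)) = 0.1685·log₂(0.1685/0.2082) = -0.05143
  Q(4)·log₂(Q(4)/P(4)) = 0.7172·log₂(0.7172/0.515) = 0.34268

D_KL(Q||P) = 0.35329 - 0.04705 - 0.05143 + 0.34268 = 0.59749 ≈ 0.5975 bits

These are NOT equal (difference: 0.4540 bits). KL divergence is asymmetric: D_KL(P||Q) ≠ D_KL(Q||P) in general.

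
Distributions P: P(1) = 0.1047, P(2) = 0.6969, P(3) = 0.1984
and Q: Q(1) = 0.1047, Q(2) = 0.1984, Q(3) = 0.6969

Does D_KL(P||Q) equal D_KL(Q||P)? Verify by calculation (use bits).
D_KL(P||Q) = 0.9036 bits, D_KL(Q||P) = 0.9036 bits. Yes — for this pair D_KL(P||Q) = D_KL(Q||P).

D_KL(P||Q) = Σ P(x) log₂(P(x)/Q(x))

Computing term by term:
  P(1)·log₂(P(1)/Q(1)) = 0.1047·log₂(0.1047/0.1047) = 0.00000
  P(2)·log₂(P(2)/Q(2)) = 0.6969·log₂(0.6969/0.1984) = 1.26316
  P(3)·log₂(P(3)/Q(3)) = 0.1984·log₂(0.1984/0.6969) = -0.35961

D_KL(P||Q) = 0.00000 + 1.26316 - 0.35961 = 0.90355 ≈ 0.9036 bits

D_KL(Q||P) = Σ Q(x) log₂(Q(x)/P(x))

Computing term by term:
  Q(1)·log₂(Q(1)/P(1)) = 0.1047·log₂(0.1047/0.1047) = 0.00000
  Q(2)·log₂(Q(2)/P(2)) = 0.1984·log₂(0.1984/0.6969) = -0.35961
  Q(3)·log₂(Q(3)/P(3)) = 0.6969·log₂(0.6969/0.1984) = 1.26316

D_KL(Q||P) = 0.00000 - 0.35961 + 1.26316 = 0.90355 ≈ 0.9036 bits

These ARE equal here. Q is P with outcomes relabeled (Q(2) = P(3), Q(3) = P(2)) by a relabeling that is its own inverse, so the two sums contain exactly the same terms in a different order. This is a special case — KL divergence is not symmetric in general: D_KL(P||Q) ≠ D_KL(Q||P) for most P, Q.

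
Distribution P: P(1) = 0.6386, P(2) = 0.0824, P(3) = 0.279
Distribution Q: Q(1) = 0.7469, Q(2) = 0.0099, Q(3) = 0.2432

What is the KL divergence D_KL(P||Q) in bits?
0.1629 bits

D_KL(P||Q) = Σ P(x) log₂(P(x)/Q(x))

Computing term by term:
  P(1)·log₂(P(1)/Q(1)) = 0.6386·log₂(0.6386/0.7469) = -0.14433
  P(2)·log₂(P(2)/Q(2)) = 0.0824·log₂(0.0824/0.0099) = 0.25191
  P(3)·log₂(P(3)/Q(3)) = 0.279·log₂(0.279/0.2432) = 0.05528

D_KL(P||Q) = -0.14433 + 0.25191 + 0.05528 = 0.16286 ≈ 0.1629 bits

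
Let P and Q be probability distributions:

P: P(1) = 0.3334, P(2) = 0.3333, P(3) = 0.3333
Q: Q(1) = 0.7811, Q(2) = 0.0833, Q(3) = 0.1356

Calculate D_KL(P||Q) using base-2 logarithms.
0.6897 bits

D_KL(P||Q) = Σ P(x) log₂(P(x)/Q(x))

Computing term by term:
  P(1)·log₂(P(1)/Q(1)) = 0.3334·log₂(0.3334/0.7811) = -0.40950
  P(2)·log₂(P(2)/Q(2)) = 0.3333·log₂(0.3333/0.0833) = 0.66674
  P(3)·log₂(P(3)/Q(3)) = 0.3333·log₂(0.3333/0.1356) = 0.43244

D_KL(P||Q) = -0.40950 + 0.66674 + 0.43244 = 0.68968 ≈ 0.6897 bits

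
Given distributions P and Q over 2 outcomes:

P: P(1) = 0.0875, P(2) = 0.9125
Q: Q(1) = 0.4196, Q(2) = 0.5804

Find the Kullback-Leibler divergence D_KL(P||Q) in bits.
0.3978 bits

D_KL(P||Q) = Σ P(x) log₂(P(x)/Q(x))

Computing term by term:
  P(1)·log₂(P(1)/Q(1)) = 0.0875·log₂(0.0875/0.4196) = -0.19790
  P(2)·log₂(P(2)/Q(2)) = 0.9125·log₂(0.9125/0.5804) = 0.59566

D_KL(P||Q) = -0.19790 + 0.59566 = 0.39776 ≈ 0.3978 bits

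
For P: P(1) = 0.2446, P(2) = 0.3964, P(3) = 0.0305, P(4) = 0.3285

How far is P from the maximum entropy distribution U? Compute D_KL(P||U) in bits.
0.2928 bits

U(i) = 1/4 for all i

D_KL(P||U) = Σ P(x) log₂(P(x) / (1/4))
           = Σ P(x) log₂(P(x)) + log₂(4)
           = log₂(4) - H(P)

H(P) = -Σ P(x) log₂(P(x)):
  -P(1)·log₂(P(1)) = -(0.2446)·log₂(0.2446) = 0.49691
  -P(2)·log₂(P(2)) = -(0.3964)·log₂(0.3964) = 0.52918
  -P(3)·log₂(P(3)) = -(0.0305)·log₂(0.0305) = 0.15357
  -P(4)·log₂(P(4)) = -(0.3285)·log₂(0.3285) = 0.52758
H(P) = 0.49691 + 0.52918 + 0.15357 + 0.52758 = 1.70724 bits

log₂(4) = 2.00000 bits

D_KL(P||U) = 2.00000 - 1.70724 = 0.29276 ≈ 0.2928 bits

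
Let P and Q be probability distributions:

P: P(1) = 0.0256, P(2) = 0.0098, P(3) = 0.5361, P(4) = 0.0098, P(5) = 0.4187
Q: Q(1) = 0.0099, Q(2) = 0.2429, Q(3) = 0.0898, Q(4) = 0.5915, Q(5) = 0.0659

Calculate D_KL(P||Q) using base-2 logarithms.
2.4306 bits

D_KL(P||Q) = Σ P(x) log₂(P(x)/Q(x))

Computing term by term:
  P(1)·log₂(P(1)/Q(1)) = 0.0256·log₂(0.0256/0.0099) = 0.03509
  P(2)·log₂(P(2)/Q(2)) = 0.0098·log₂(0.0098/0.2429) = -0.04539
  P(3)·log₂(P(3)/Q(3)) = 0.5361·log₂(0.5361/0.0898) = 1.38191
  P(4)·log₂(P(4)/Q(4)) = 0.0098·log₂(0.0098/0.5915) = -0.05797
  P(5)·log₂(P(5)/Q(5)) = 0.4187·log₂(0.4187/0.0659) = 1.11691

D_KL(P||Q) = 0.03509 - 0.04539 + 1.38191 - 0.05797 + 1.11691 = 2.43055 ≈ 2.4306 bits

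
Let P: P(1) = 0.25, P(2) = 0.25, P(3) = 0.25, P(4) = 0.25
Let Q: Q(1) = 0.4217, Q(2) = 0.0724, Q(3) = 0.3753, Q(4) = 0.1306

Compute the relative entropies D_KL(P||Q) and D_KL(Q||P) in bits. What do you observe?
D_KL(P||Q) = 0.3461 bits, D_KL(Q||P) = 0.2863 bits. The two directions give different values (D_KL(P||Q) exceeds D_KL(Q||P) by 0.0598 bits): KL divergence is asymmetric.

D_KL(P||Q) = Σ P(x) log₂(P(x)/Q(x))

Computing term by term:
  P(1)·log₂(P(1)/Q(1)) = 0.25·log₂(0.25/0.4217) = -0.18857
  P(2)·log₂(P(2)/Q(2)) = 0.25·log₂(0.25/0.0724) = 0.44697
  P(3)·log₂(P(3)/Q(3)) = 0.25·log₂(0.25/0.3753) = -0.14653
  P(4)·log₂(P(4)/Q(4)) = 0.25·log₂(0.25/0.1306) = 0.23419

D_KL(P||Q) = -0.18857 + 0.44697 - 0.14653 + 0.23419 = 0.34606 ≈ 0.3461 bits

D_KL(Q||P) = Σ Q(x) log₂(Q(x)/P(x))

Computing term by term:
  Q(1)·log₂(Q(1)/P(1)) = 0.4217·log₂(0.4217/0.25) = 0.31808
  Q(2)·log₂(Q(2)/P(2)) = 0.0724·log₂(0.0724/0.25) = -0.12944
  Q(3)·log₂(Q(3)/P(3)) = 0.3753·log₂(0.3753/0.25) = 0.21997
  Q(4)·log₂(Q(4)/P(4)) = 0.1306·log₂(0.1306/0.25) = -0.12234

D_KL(Q||P) = 0.31808 - 0.12944 + 0.21997 - 0.12234 = 0.28627 ≈ 0.2863 bits

These are NOT equal (difference: 0.0598 bits). KL divergence is asymmetric: D_KL(P||Q) ≠ D_KL(Q||P) in general.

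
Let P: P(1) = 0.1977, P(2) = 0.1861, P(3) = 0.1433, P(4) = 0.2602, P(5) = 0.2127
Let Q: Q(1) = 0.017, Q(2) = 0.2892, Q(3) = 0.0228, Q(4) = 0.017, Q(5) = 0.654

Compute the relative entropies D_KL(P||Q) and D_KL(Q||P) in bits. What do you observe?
D_KL(P||Q) = 1.6409 bits, D_KL(Q||P) = 1.0562 bits. The two directions give different values (D_KL(P||Q) exceeds D_KL(Q||P) by 0.5847 bits): KL divergence is asymmetric.

D_KL(P||Q) = Σ P(x) log₂(P(x)/Q(x))

Computing term by term:
  P(1)·log₂(P(1)/Q(1)) = 0.1977·log₂(0.1977/0.017) = 0.69980
  P(2)·log₂(P(2)/Q(2)) = 0.1861·log₂(0.1861/0.2892) = -0.11836
  P(3)·log₂(P(3)/Q(3)) = 0.1433·log₂(0.1433/0.0228) = 0.38002
  P(4)·log₂(P(4)/Q(4)) = 0.2602·log₂(0.2602/0.017) = 1.02415
  P(5)·log₂(P(5)/Q(5)) = 0.2127·log₂(0.2127/0.654) = -0.34467

D_KL(P||Q) = 0.69980 - 0.11836 + 0.38002 + 1.02415 - 0.34467 = 1.64094 ≈ 1.6409 bits

D_KL(Q||P) = Σ Q(x) log₂(Q(x)/P(x))

Computing term by term:
  Q(1)·log₂(Q(1)/P(1)) = 0.017·log₂(0.017/0.1977) = -0.06018
  Q(2)·log₂(Q(2)/P(2)) = 0.2892·log₂(0.2892/0.1861) = 0.18393
  Q(3)·log₂(Q(3)/P(3)) = 0.0228·log₂(0.0228/0.1433) = -0.06046
  Q(4)·log₂(Q(4)/P(4)) = 0.017·log₂(0.017/0.2602) = -0.06691
  Q(5)·log₂(Q(5)/P(5)) = 0.654·log₂(0.654/0.2127) = 1.05979

D_KL(Q||P) = -0.06018 + 0.18393 - 0.06046 - 0.06691 + 1.05979 = 1.05617 ≈ 1.0562 bits

These are NOT equal (difference: 0.5847 bits). KL divergence is asymmetric: D_KL(P||Q) ≠ D_KL(Q||P) in general.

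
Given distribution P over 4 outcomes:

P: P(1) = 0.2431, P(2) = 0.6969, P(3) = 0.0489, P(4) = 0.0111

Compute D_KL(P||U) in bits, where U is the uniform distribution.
0.8559 bits

U(i) = 1/4 for all i

D_KL(P||U) = Σ P(x) log₂(P(x) / (1/4))
           = Σ P(x) log₂(P(x)) + log₂(4)
           = log₂(4) - H(P)

H(P) = -Σ P(x) log₂(P(x)):
  -P(1)·log₂(P(1)) = -(0.2431)·log₂(0.2431) = 0.49602
  -P(2)·log₂(P(2)) = -(0.6969)·log₂(0.6969) = 0.36307
  -P(3)·log₂(P(3)) = -(0.0489)·log₂(0.0489) = 0.21291
  -P(4)·log₂(P(4)) = -(0.0111)·log₂(0.0111) = 0.07208
H(P) = 0.49602 + 0.36307 + 0.21291 + 0.07208 = 1.14408 bits

log₂(4) = 2.00000 bits

D_KL(P||U) = 2.00000 - 1.14408 = 0.85592 ≈ 0.8559 bits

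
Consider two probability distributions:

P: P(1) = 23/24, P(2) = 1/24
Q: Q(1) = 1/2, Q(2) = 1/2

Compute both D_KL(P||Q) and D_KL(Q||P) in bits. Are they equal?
D_KL(P||Q) = 0.7501 bits, D_KL(Q||P) = 1.3232 bits. No, they are not equal.

D_KL(P||Q) = Σ P(x) log₂(P(x)/Q(x))

Computing term by term:
  P(1)·log₂(P(1)/Q(1)) = (23/24)·log₂((23/24)/(1/2)) = 0.89949
  P(2)·log₂(P(2)/Q(2)) = (1/24)·log₂((1/24)/(1/2)) = -0.14937

D_KL(P||Q) = 0.89949 - 0.14937 = 0.75012 ≈ 0.7501 bits

D_KL(Q||P) = Σ Q(x) log₂(Q(x)/P(x))

Computing term by term:
  Q(1)·log₂(Q(1)/P(1)) = (1/2)·log₂((1/2)/(23/24)) = -0.46930
  Q(2)·log₂(Q(2)/P(2)) = (1/2)·log₂((1/2)/(1/24)) = 1.79248

D_KL(Q||P) = -0.46930 + 1.79248 = 1.32318 ≈ 1.3232 bits

These are NOT equal (difference: 0.5731 bits). KL divergence is asymmetric: D_KL(P||Q) ≠ D_KL(Q||P) in general.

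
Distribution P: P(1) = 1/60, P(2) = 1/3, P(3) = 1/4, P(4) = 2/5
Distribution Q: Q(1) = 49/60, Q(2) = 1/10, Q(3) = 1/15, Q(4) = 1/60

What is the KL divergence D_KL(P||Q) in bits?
2.7961 bits

D_KL(P||Q) = Σ P(x) log₂(P(x)/Q(x))

Computing term by term:
  P(1)·log₂(P(1)/Q(1)) = (1/60)·log₂((1/60)/(49/60)) = -0.09358
  P(2)·log₂(P(2)/Q(2)) = (1/3)·log₂((1/3)/(1/10)) = 0.57899
  P(3)·log₂(P(3)/Q(3)) = (1/4)·log₂((1/4)/(1/15)) = 0.47672
  P(4)·log₂(P(4)/Q(4)) = (2/5)·log₂((2/5)/(1/60)) = 1.83399

D_KL(P||Q) = -0.09358 + 0.57899 + 0.47672 + 1.83399 = 2.79612 ≈ 2.7961 bits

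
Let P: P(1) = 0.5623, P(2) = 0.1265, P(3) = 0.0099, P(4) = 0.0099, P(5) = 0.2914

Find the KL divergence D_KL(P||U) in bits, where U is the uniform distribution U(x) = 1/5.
0.8274 bits

U(i) = 1/5 for all i

D_KL(P||U) = Σ P(x) log₂(P(x) / (1/5))
           = Σ P(x) log₂(P(x)) + log₂(5)
           = log₂(5) - H(P)

H(P) = -Σ P(x) log₂(P(x)):
  -P(1)·log₂(P(1)) = -(0.5623)·log₂(0.5623) = 0.46704
  -P(2)·log₂(P(2)) = -(0.1265)·log₂(0.1265) = 0.37732
  -P(3)·log₂(P(3)) = -(0.0099)·log₂(0.0099) = 0.06592
  -P(4)·log₂(P(4)) = -(0.0099)·log₂(0.0099) = 0.06592
  -P(5)·log₂(P(5)) = -(0.2914)·log₂(0.2914) = 0.51838
H(P) = 0.46704 + 0.37732 + 0.06592 + 0.06592 + 0.51838 = 1.49458 bits

log₂(5) = 2.32193 bits

D_KL(P||U) = 2.32193 - 1.49458 = 0.82735 ≈ 0.8274 bits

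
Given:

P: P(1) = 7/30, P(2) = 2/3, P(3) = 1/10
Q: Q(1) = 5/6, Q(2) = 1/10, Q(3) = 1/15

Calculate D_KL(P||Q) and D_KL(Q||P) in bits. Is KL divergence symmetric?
D_KL(P||Q) = 1.4546 bits, D_KL(Q||P) = 1.2177 bits. No, KL divergence is not symmetric.

D_KL(P||Q) = Σ P(x) log₂(P(x)/Q(x))

Computing term by term:
  P(1)·log₂(P(1)/Q(1)) = (7/30)·log₂((7/30)/(5/6)) = -0.42852
  P(2)·log₂(P(2)/Q(2)) = (2/3)·log₂((2/3)/(1/10)) = 1.82464
  P(3)·log₂(P(3)/Q(3)) = (1/10)·log₂((1/10)/(1/15)) = 0.05850

D_KL(P||Q) = -0.42852 + 1.82464 + 0.05850 = 1.45462 ≈ 1.4546 bits

D_KL(Q||P) = Σ Q(x) log₂(Q(x)/P(x))

Computing term by term:
  Q(1)·log₂(Q(1)/P(1)) = (5/6)·log₂((5/6)/(7/30)) = 1.53042
  Q(2)·log₂(Q(2)/P(2)) = (1/10)·log₂((1/10)/(2/3)) = -0.27370
  Q(3)·log₂(Q(3)/P(3)) = (1/15)·log₂((1/15)/(1/10)) = -0.03900

D_KL(Q||P) = 1.53042 - 0.27370 - 0.03900 = 1.21772 ≈ 1.2177 bits

These are NOT equal (difference: 0.2369 bits). KL divergence is asymmetric: D_KL(P||Q) ≠ D_KL(Q||P) in general.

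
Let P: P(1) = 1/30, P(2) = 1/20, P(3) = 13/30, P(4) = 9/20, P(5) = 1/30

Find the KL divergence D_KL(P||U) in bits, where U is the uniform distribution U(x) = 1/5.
0.7375 bits

U(i) = 1/5 for all i

D_KL(P||U) = Σ P(x) log₂(P(x) / (1/5))
           = Σ P(x) log₂(P(x)) + log₂(5)
           = log₂(5) - H(P)

H(P) = -Σ P(x) log₂(P(x)):
  -P(1)·log₂(P(1)) = -(1/30)·log₂(1/30) = 0.16356
  -P(2)·log₂(P(2)) = -(1/20)·log₂(1/20) = 0.21610
  -P(3)·log₂(P(3)) = -(13/30)·log₂(13/30) = 0.52280
  -P(4)·log₂(P(4)) = -(9/20)·log₂(9/20) = 0.51840
  -P(5)·log₂(P(5)) = -(1/30)·log₂(1/30) = 0.16356
H(P) = 0.16356 + 0.21610 + 0.52280 + 0.51840 + 0.16356 = 1.58442 bits

log₂(5) = 2.32193 bits

D_KL(P||U) = 2.32193 - 1.58442 = 0.73751 ≈ 0.7375 bits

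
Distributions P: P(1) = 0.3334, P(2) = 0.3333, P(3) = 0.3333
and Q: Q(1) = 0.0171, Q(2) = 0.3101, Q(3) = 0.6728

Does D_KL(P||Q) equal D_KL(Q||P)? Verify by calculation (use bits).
D_KL(P||Q) = 1.1256 bits, D_KL(Q||P) = 0.5762 bits. No — D_KL(P||Q) ≠ D_KL(Q||P) for this pair.

D_KL(P||Q) = Σ P(x) log₂(P(x)/Q(x))

Computing term by term:
  P(1)·log₂(P(1)/Q(1)) = 0.3334·log₂(0.3334/0.0171) = 1.42868
  P(2)·log₂(P(2)/Q(2)) = 0.3333·log₂(0.3333/0.3101) = 0.03469
  P(3)·log₂(P(3)/Q(3)) = 0.3333·log₂(0.3333/0.6728) = -0.33775

D_KL(P||Q) = 1.42868 + 0.03469 - 0.33775 = 1.12562 ≈ 1.1256 bits

D_KL(Q||P) = Σ Q(x) log₂(Q(x)/P(x))

Computing term by term:
  Q(1)·log₂(Q(1)/P(1)) = 0.0171·log₂(0.0171/0.3334) = -0.07328
  Q(2)·log₂(Q(2)/P(2)) = 0.3101·log₂(0.3101/0.3333) = -0.03228
  Q(3)·log₂(Q(3)/P(3)) = 0.6728·log₂(0.6728/0.3333) = 0.68179

D_KL(Q||P) = -0.07328 - 0.03228 + 0.68179 = 0.57623 ≈ 0.5762 bits

These are NOT equal (difference: 0.5494 bits). KL divergence is asymmetric: D_KL(P||Q) ≠ D_KL(Q||P) in general.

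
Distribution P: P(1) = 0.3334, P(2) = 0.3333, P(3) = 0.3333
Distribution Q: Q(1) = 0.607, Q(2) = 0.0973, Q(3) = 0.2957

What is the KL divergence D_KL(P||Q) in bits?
0.3614 bits

D_KL(P||Q) = Σ P(x) log₂(P(x)/Q(x))

Computing term by term:
  P(1)·log₂(P(1)/Q(1)) = 0.3334·log₂(0.3334/0.607) = -0.28821
  P(2)·log₂(P(2)/Q(2)) = 0.3333·log₂(0.3333/0.0973) = 0.59204
  P(3)·log₂(P(3)/Q(3)) = 0.3333·log₂(0.3333/0.2957) = 0.05756

D_KL(P||Q) = -0.28821 + 0.59204 + 0.05756 = 0.36139 ≈ 0.3614 bits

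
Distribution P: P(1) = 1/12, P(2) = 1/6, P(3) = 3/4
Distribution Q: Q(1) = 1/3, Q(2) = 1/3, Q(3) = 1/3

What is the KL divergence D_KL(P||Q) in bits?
0.5441 bits

D_KL(P||Q) = Σ P(x) log₂(P(x)/Q(x))

Computing term by term:
  P(1)·log₂(P(1)/Q(1)) = (1/12)·log₂((1/12)/(1/3)) = -0.16667
  P(2)·log₂(P(2)/Q(2)) = (1/6)·log₂((1/6)/(1/3)) = -0.16667
  P(3)·log₂(P(3)/Q(3)) = (3/4)·log₂((3/4)/(1/3)) = 0.87744

D_KL(P||Q) = -0.16667 - 0.16667 + 0.87744 = 0.54410 ≈ 0.5441 bits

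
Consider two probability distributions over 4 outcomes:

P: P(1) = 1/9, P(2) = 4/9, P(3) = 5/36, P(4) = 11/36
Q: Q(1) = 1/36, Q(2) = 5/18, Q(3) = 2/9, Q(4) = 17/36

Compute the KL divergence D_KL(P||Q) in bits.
0.2375 bits

D_KL(P||Q) = Σ P(x) log₂(P(x)/Q(x))

Computing term by term:
  P(1)·log₂(P(1)/Q(1)) = (1/9)·log₂((1/9)/(1/36)) = 0.22222
  P(2)·log₂(P(2)/Q(2)) = (4/9)·log₂((4/9)/(5/18)) = 0.30137
  P(3)·log₂(P(3)/Q(3)) = (5/36)·log₂((5/36)/(2/9)) = -0.09418
  P(4)·log₂(P(4)/Q(4)) = (11/36)·log₂((11/36)/(17/36)) = -0.19190

D_KL(P||Q) = 0.22222 + 0.30137 - 0.09418 - 0.19190 = 0.23751 ≈ 0.2375 bits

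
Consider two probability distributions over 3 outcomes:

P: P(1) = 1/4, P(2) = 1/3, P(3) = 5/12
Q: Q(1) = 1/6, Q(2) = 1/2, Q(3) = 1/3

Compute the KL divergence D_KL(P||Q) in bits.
0.0854 bits

D_KL(P||Q) = Σ P(x) log₂(P(x)/Q(x))

Computing term by term:
  P(1)·log₂(P(1)/Q(1)) = (1/4)·log₂((1/4)/(1/6)) = 0.14624
  P(2)·log₂(P(2)/Q(2)) = (1/3)·log₂((1/3)/(1/2)) = -0.19499
  P(3)·log₂(P(3)/Q(3)) = (5/12)·log₂((5/12)/(1/3)) = 0.13414

D_KL(P||Q) = 0.14624 - 0.19499 + 0.13414 = 0.08539 ≈ 0.0854 bits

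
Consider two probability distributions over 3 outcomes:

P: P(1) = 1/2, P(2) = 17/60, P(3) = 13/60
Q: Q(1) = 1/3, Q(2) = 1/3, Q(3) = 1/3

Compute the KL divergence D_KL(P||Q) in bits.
0.0914 bits

D_KL(P||Q) = Σ P(x) log₂(P(x)/Q(x))

Computing term by term:
  P(1)·log₂(P(1)/Q(1)) = (1/2)·log₂((1/2)/(1/3)) = 0.29248
  P(2)·log₂(P(2)/Q(2)) = (17/60)·log₂((17/60)/(1/3)) = -0.06643
  P(3)·log₂(P(3)/Q(3)) = (13/60)·log₂((13/60)/(1/3)) = -0.13466

D_KL(P||Q) = 0.29248 - 0.06643 - 0.13466 = 0.09139 ≈ 0.0914 bits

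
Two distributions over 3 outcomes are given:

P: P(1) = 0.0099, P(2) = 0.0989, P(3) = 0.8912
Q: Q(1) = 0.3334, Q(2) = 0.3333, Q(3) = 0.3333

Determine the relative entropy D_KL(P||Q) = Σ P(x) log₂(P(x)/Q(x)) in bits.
1.0410 bits

D_KL(P||Q) = Σ P(x) log₂(P(x)/Q(x))

Computing term by term:
  P(1)·log₂(P(1)/Q(1)) = 0.0099·log₂(0.0099/0.3334) = -0.05023
  P(2)·log₂(P(2)/Q(2)) = 0.0989·log₂(0.0989/0.3333) = -0.17335
  P(3)·log₂(P(3)/Q(3)) = 0.8912·log₂(0.8912/0.3333) = 1.26455

D_KL(P||Q) = -0.05023 - 0.17335 + 1.26455 = 1.04097 ≈ 1.0410 bits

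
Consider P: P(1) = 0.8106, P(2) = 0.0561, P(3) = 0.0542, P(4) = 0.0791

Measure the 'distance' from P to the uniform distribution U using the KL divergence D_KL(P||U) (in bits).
1.0038 bits

U(i) = 1/4 for all i

D_KL(P||U) = Σ P(x) log₂(P(x) / (1/4))
           = Σ P(x) log₂(P(x)) + log₂(4)
           = log₂(4) - H(P)

H(P) = -Σ P(x) log₂(P(x)):
  -P(1)·log₂(P(1)) = -(0.8106)·log₂(0.8106) = 0.24556
  -P(2)·log₂(P(2)) = -(0.0561)·log₂(0.0561) = 0.23314
  -P(3)·log₂(P(3)) = -(0.0542)·log₂(0.0542) = 0.22794
  -P(4)·log₂(P(4)) = -(0.0791)·log₂(0.0791) = 0.28952
H(P) = 0.24556 + 0.23314 + 0.22794 + 0.28952 = 0.99616 bits

log₂(4) = 2.00000 bits

D_KL(P||U) = 2.00000 - 0.99616 = 1.00384 ≈ 1.0038 bits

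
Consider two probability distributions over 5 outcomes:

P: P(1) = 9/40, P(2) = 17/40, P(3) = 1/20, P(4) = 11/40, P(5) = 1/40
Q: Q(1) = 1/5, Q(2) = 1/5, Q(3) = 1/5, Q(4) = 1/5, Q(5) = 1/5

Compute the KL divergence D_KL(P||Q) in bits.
0.4517 bits

D_KL(P||Q) = Σ P(x) log₂(P(x)/Q(x))

Computing term by term:
  P(1)·log₂(P(1)/Q(1)) = (9/40)·log₂((9/40)/(1/5)) = 0.03823
  P(2)·log₂(P(2)/Q(2)) = (17/40)·log₂((17/40)/(1/5)) = 0.46217
  P(3)·log₂(P(3)/Q(3)) = (1/20)·log₂((1/20)/(1/5)) = -0.10000
  P(4)·log₂(P(4)/Q(4)) = (11/40)·log₂((11/40)/(1/5)) = 0.12634
  P(5)·log₂(P(5)/Q(5)) = (1/40)·log₂((1/40)/(1/5)) = -0.07500

D_KL(P||Q) = 0.03823 + 0.46217 - 0.10000 + 0.12634 - 0.07500 = 0.45174 ≈ 0.4517 bits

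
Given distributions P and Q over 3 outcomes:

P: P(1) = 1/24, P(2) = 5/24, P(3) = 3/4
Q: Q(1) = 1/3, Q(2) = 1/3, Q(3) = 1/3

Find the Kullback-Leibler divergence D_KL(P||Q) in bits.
0.6112 bits

D_KL(P||Q) = Σ P(x) log₂(P(x)/Q(x))

Computing term by term:
  P(1)·log₂(P(1)/Q(1)) = (1/24)·log₂((1/24)/(1/3)) = -0.12500
  P(2)·log₂(P(2)/Q(2)) = (5/24)·log₂((5/24)/(1/3)) = -0.14126
  P(3)·log₂(P(3)/Q(3)) = (3/4)·log₂((3/4)/(1/3)) = 0.87744

D_KL(P||Q) = -0.12500 - 0.14126 + 0.87744 = 0.61118 ≈ 0.6112 bits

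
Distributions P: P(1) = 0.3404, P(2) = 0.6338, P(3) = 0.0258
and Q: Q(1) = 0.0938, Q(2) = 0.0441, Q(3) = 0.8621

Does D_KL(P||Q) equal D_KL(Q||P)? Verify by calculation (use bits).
D_KL(P||Q) = 2.9395 bits, D_KL(Q||P) = 4.0203 bits. No — D_KL(P||Q) ≠ D_KL(Q||P) for this pair.

D_KL(P||Q) = Σ P(x) log₂(P(x)/Q(x))

Computing term by term:
  P(1)·log₂(P(1)/Q(1)) = 0.3404·log₂(0.3404/0.0938) = 0.63300
  P(2)·log₂(P(2)/Q(2)) = 0.6338·log₂(0.6338/0.0441) = 2.43707
  P(3)·log₂(P(3)/Q(3)) = 0.0258·log₂(0.0258/0.8621) = -0.13061

D_KL(P||Q) = 0.63300 + 2.43707 - 0.13061 = 2.93946 ≈ 2.9395 bits

D_KL(Q||P) = Σ Q(x) log₂(Q(x)/P(x))

Computing term by term:
  Q(1)·log₂(Q(1)/P(1)) = 0.0938·log₂(0.0938/0.3404) = -0.17443
  Q(2)·log₂(Q(2)/P(2)) = 0.0441·log₂(0.0441/0.6338) = -0.16957
  Q(3)·log₂(Q(3)/P(3)) = 0.8621·log₂(0.8621/0.0258) = 4.36431

D_KL(Q||P) = -0.17443 - 0.16957 + 4.36431 = 4.02031 ≈ 4.0203 bits

These are NOT equal (difference: 1.0808 bits). KL divergence is asymmetric: D_KL(P||Q) ≠ D_KL(Q||P) in general.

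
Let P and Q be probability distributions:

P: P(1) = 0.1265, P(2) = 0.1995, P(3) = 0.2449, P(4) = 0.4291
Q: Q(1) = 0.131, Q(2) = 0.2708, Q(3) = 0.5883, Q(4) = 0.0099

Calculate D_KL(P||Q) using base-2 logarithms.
1.9294 bits

D_KL(P||Q) = Σ P(x) log₂(P(x)/Q(x))

Computing term by term:
  P(1)·log₂(P(1)/Q(1)) = 0.1265·log₂(0.1265/0.131) = -0.00638
  P(2)·log₂(P(2)/Q(2)) = 0.1995·log₂(0.1995/0.2708) = -0.08795
  P(3)·log₂(P(3)/Q(3)) = 0.2449·log₂(0.2449/0.5883) = -0.30964
  P(4)·log₂(P(4)/Q(4)) = 0.4291·log₂(0.4291/0.0099) = 2.33333

D_KL(P||Q) = -0.00638 - 0.08795 - 0.30964 + 2.33333 = 1.92936 ≈ 1.9294 bits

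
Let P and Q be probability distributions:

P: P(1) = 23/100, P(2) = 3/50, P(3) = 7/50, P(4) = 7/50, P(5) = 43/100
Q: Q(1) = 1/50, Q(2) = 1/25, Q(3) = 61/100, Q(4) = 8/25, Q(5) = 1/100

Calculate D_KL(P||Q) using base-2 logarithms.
2.7146 bits

D_KL(P||Q) = Σ P(x) log₂(P(x)/Q(x))

Computing term by term:
  P(1)·log₂(P(1)/Q(1)) = (23/100)·log₂((23/100)/(1/50)) = 0.81042
  P(2)·log₂(P(2)/Q(2)) = (3/50)·log₂((3/50)/(1/25)) = 0.03510
  P(3)·log₂(P(3)/Q(3)) = (7/50)·log₂((7/50)/(61/100)) = -0.29727
  P(4)·log₂(P(4)/Q(4)) = (7/50)·log₂((7/50)/(8/25)) = -0.16697
  P(5)·log₂(P(5)/Q(5)) = (43/100)·log₂((43/100)/(1/100)) = 2.33329

D_KL(P||Q) = 0.81042 + 0.03510 - 0.29727 - 0.16697 + 2.33329 = 2.71457 ≈ 2.7146 bits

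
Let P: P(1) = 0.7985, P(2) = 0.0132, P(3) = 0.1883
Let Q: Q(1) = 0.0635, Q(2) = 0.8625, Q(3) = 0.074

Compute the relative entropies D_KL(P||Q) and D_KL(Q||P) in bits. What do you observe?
D_KL(P||Q) = 3.0906 bits, D_KL(Q||P) = 4.8692 bits. The two directions give different values (D_KL(Q||P) exceeds D_KL(P||Q) by 1.7786 bits): KL divergence is asymmetric.

D_KL(P||Q) = Σ P(x) log₂(P(x)/Q(x))

Computing term by term:
  P(1)·log₂(P(1)/Q(1)) = 0.7985·log₂(0.7985/0.0635) = 2.91649
  P(2)·log₂(P(2)/Q(2)) = 0.0132·log₂(0.0132/0.8625) = -0.07959
  P(3)·log₂(P(3)/Q(3)) = 0.1883·log₂(0.1883/0.074) = 0.25372

D_KL(P||Q) = 2.91649 - 0.07959 + 0.25372 = 3.09062 ≈ 3.0906 bits

D_KL(Q||P) = Σ Q(x) log₂(Q(x)/P(x))

Computing term by term:
  Q(1)·log₂(Q(1)/P(1)) = 0.0635·log₂(0.0635/0.7985) = -0.23193
  Q(2)·log₂(Q(2)/P(2)) = 0.8625·log₂(0.8625/0.0132) = 5.20080
  Q(3)·log₂(Q(3)/P(3)) = 0.074·log₂(0.074/0.1883) = -0.09971

D_KL(Q||P) = -0.23193 + 5.20080 - 0.09971 = 4.86916 ≈ 4.8692 bits

These are NOT equal (difference: 1.7786 bits). KL divergence is asymmetric: D_KL(P||Q) ≠ D_KL(Q||P) in general.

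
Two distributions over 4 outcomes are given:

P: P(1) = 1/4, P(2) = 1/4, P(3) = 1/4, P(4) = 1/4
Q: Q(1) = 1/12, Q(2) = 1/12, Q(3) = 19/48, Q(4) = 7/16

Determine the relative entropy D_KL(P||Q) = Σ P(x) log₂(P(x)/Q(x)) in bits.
0.4249 bits

D_KL(P||Q) = Σ P(x) log₂(P(x)/Q(x))

Computing term by term:
  P(1)·log₂(P(1)/Q(1)) = (1/4)·log₂((1/4)/(1/12)) = 0.39624
  P(2)·log₂(P(2)/Q(2)) = (1/4)·log₂((1/4)/(1/12)) = 0.39624
  P(3)·log₂(P(3)/Q(3)) = (1/4)·log₂((1/4)/(19/48)) = -0.16574
  P(4)·log₂(P(4)/Q(4)) = (1/4)·log₂((1/4)/(7/16)) = -0.20184

D_KL(P||Q) = 0.39624 + 0.39624 - 0.16574 - 0.20184 = 0.42490 ≈ 0.4249 bits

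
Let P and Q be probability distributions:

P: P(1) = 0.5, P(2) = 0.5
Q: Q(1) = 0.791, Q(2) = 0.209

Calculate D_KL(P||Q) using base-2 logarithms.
0.2983 bits

D_KL(P||Q) = Σ P(x) log₂(P(x)/Q(x))

Computing term by term:
  P(1)·log₂(P(1)/Q(1)) = 0.5·log₂(0.5/0.791) = -0.33087
  P(2)·log₂(P(2)/Q(2)) = 0.5·log₂(0.5/0.209) = 0.62921

D_KL(P||Q) = -0.33087 + 0.62921 = 0.29834 ≈ 0.2983 bits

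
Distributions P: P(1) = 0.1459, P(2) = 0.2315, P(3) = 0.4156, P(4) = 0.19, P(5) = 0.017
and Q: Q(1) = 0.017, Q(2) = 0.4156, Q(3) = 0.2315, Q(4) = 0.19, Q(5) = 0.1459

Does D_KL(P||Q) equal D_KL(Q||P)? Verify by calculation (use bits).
D_KL(P||Q) = 0.5552 bits, D_KL(Q||P) = 0.5552 bits. Yes — for this pair D_KL(P||Q) = D_KL(Q||P).

D_KL(P||Q) = Σ P(x) log₂(P(x)/Q(x))

Computing term by term:
  P(1)·log₂(P(1)/Q(1)) = 0.1459·log₂(0.1459/0.017) = 0.45249
  P(2)·log₂(P(2)/Q(2)) = 0.2315·log₂(0.2315/0.4156) = -0.19543
  P(3)·log₂(P(3)/Q(3)) = 0.4156·log₂(0.4156/0.2315) = 0.35084
  P(4)·log₂(P(4)/Q(4)) = 0.19·log₂(0.19/0.19) = 0.00000
  P(5)·log₂(P(5)/Q(5)) = 0.017·log₂(0.017/0.1459) = -0.05272

D_KL(P||Q) = 0.45249 - 0.19543 + 0.35084 + 0.00000 - 0.05272 = 0.55518 ≈ 0.5552 bits

D_KL(Q||P) = Σ Q(x) log₂(Q(x)/P(x))

Computing term by term:
  Q(1)·log₂(Q(1)/P(1)) = 0.017·log₂(0.017/0.1459) = -0.05272
  Q(2)·log₂(Q(2)/P(2)) = 0.4156·log₂(0.4156/0.2315) = 0.35084
  Q(3)·log₂(Q(3)/P(3)) = 0.2315·log₂(0.2315/0.4156) = -0.19543
  Q(4)·log₂(Q(4)/P(4)) = 0.19·log₂(0.19/0.19) = 0.00000
  Q(5)·log₂(Q(5)/P(5)) = 0.1459·log₂(0.1459/0.017) = 0.45249

D_KL(Q||P) = -0.05272 + 0.35084 - 0.19543 + 0.00000 + 0.45249 = 0.55518 ≈ 0.5552 bits

These ARE equal here. Q is P with outcomes relabeled (Q(1) = P(5), Q(2) = P(3), Q(3) = P(2), Q(5) = P(1)) by a relabeling that is its own inverse, so the two sums contain exactly the same terms in a different order. This is a special case — KL divergence is not symmetric in general: D_KL(P||Q) ≠ D_KL(Q||P) for most P, Q.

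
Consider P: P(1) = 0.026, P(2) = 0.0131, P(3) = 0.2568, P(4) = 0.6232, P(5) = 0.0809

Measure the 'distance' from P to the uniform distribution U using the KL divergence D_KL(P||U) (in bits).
0.8808 bits

U(i) = 1/5 for all i

D_KL(P||U) = Σ P(x) log₂(P(x) / (1/5))
           = Σ P(x) log₂(P(x)) + log₂(5)
           = log₂(5) - H(P)

H(P) = -Σ P(x) log₂(P(x)):
  -P(1)·log₂(P(1)) = -(0.026)·log₂(0.026) = 0.13690
  -P(2)·log₂(P(2)) = -(0.0131)·log₂(0.0131) = 0.08193
  -P(3)·log₂(P(3)) = -(0.2568)·log₂(0.2568) = 0.50366
  -P(4)·log₂(P(4)) = -(0.6232)·log₂(0.6232) = 0.42517
  -P(5)·log₂(P(5)) = -(0.0809)·log₂(0.0809) = 0.29348
H(P) = 0.13690 + 0.08193 + 0.50366 + 0.42517 + 0.29348 = 1.44114 bits

log₂(5) = 2.32193 bits

D_KL(P||U) = 2.32193 - 1.44114 = 0.88079 ≈ 0.8808 bits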